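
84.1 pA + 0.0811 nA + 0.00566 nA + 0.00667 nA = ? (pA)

177.53 pA

In pA:
  84.1 pA → 84.1
  0.0811 nA = 0.0811 × 10³ pA = 81.1
  0.00566 nA = 0.00566 × 10³ pA = 5.66
  0.00667 nA = 0.00667 × 10³ pA = 6.67
Sum: 84.1 + 81.1 + 5.66 + 6.67 = 177.53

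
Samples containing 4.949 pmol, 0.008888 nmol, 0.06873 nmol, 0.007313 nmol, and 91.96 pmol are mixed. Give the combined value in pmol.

In pmol:
  4.949 pmol → 4.949
  0.008888 nmol = 0.008888 × 10^3 pmol = 8.888
  0.06873 nmol = 0.06873 × 10^3 pmol = 68.73
  0.007313 nmol = 0.007313 × 10^3 pmol = 7.313
  91.96 pmol → 91.96
Sum: 4.949 + 8.888 + 68.73 + 7.313 + 91.96 = 181.84

181.84 pmol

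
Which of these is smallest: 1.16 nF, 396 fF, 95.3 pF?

1.16 nF = 0.00000000116 F
396 fF = 0.000000000000396 F
95.3 pF = 0.0000000000953 F

396 fF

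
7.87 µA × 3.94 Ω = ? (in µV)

31.0078 µV

7.87 × 10^-6 × 3.94 = 31.0078 × 10^-6 V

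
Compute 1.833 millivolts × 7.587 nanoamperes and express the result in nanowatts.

1.833 × 10^-3 × 7.587 × 10^-9 = 13.906971 × 10^-12 W

0.013906971 nanowatts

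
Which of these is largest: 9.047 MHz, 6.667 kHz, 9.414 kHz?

9.047 MHz

9.047 MHz = 9047000 Hz
6.667 kHz = 6667 Hz
9.414 kHz = 9414 Hz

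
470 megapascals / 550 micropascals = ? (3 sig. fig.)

(470e6) / (550e-6) = 0.8545e12

855000000000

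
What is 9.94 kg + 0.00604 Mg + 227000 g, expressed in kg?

242.98 kg

In kg:
  9.94 kg → 9.94
  0.00604 Mg = 0.00604 × 10^3 kg = 6.04
  227000 g = 227000 × 10^-3 kg = 227
Sum: 9.94 + 6.04 + 227 = 242.98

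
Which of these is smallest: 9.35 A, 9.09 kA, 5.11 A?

9.35 A = 9.35 A
9.09 kA = 9090 A
5.11 A = 5.11 A

5.11 A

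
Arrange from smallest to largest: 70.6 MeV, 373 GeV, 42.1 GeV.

70.6 MeV < 42.1 GeV < 373 GeV

70.6 MeV = 70600000 eV
373 GeV = 373000000000 eV
42.1 GeV = 42100000000 eV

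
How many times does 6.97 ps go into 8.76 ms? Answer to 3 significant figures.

(8.76 × 10^-3) / (6.97 × 10^-12) = 1.257 × 10^9

1260000000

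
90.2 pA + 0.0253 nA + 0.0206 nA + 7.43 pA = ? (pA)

In pA:
  90.2 pA → 90.2
  0.0253 nA = 0.0253 × 10^3 pA = 25.3
  0.0206 nA = 0.0206 × 10^3 pA = 20.6
  7.43 pA → 7.43
Sum: 90.2 + 25.3 + 20.6 + 7.43 = 143.53

143.53 pA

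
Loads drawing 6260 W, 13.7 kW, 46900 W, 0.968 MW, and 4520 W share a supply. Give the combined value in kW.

In kW:
  6260 W = 6260 × 10⁻³ kW = 6.26
  13.7 kW → 13.7
  46900 W = 46900 × 10⁻³ kW = 46.9
  0.968 MW = 0.968 × 10³ kW = 968
  4520 W = 4520 × 10⁻³ kW = 4.52
Sum: 6.26 + 13.7 + 46.9 + 968 + 4.52 = 1039.38

1039.38 kW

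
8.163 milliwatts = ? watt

milli = 10^-3, (no prefix) = 10^0; factor is 10^-3.
8.163 × 10^-3 = 0.008163

0.008163 watts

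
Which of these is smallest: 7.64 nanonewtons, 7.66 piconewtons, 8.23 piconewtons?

7.64 nanonewtons = 0.00000000764 newtons
7.66 piconewtons = 0.00000000000766 newtons
8.23 piconewtons = 0.00000000000823 newtons

7.66 piconewtons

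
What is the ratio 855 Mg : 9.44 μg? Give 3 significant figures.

(855e6) / (9.44e-6) = 90.57e12

90600000000000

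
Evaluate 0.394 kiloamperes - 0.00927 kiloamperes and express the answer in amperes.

In amperes:
  0.394 kiloamperes = 0.394 × 10^3 amperes = 394
  0.00927 kiloamperes = 0.00927 × 10^3 amperes = 9.27
Difference: 394 - 9.27 = 384.73

384.73 amperes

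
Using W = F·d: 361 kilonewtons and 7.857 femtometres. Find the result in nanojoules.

361 × 10^3 × 7.857 × 10^-15 = 2836.377 × 10^-12 J

2.836377 nanojoules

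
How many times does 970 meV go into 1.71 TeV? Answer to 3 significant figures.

1760000000000

(1.71 × 10^12) / (970 × 10^-3) = 0.001763 × 10^15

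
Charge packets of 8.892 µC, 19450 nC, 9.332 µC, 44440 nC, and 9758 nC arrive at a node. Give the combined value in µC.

91.872 µC

In µC:
  8.892 µC → 8.892
  19450 nC = 19450 × 10⁻³ µC = 19.45
  9.332 µC → 9.332
  44440 nC = 44440 × 10⁻³ µC = 44.44
  9758 nC = 9758 × 10⁻³ µC = 9.758
Sum: 8.892 + 19.45 + 9.332 + 44.44 + 9.758 = 91.872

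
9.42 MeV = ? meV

9420000000 meV

mega = 1e6, milli = 1e-3; factor is 1e9.
9.42 × 1e9 = 9420000000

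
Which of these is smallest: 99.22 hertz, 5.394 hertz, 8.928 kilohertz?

5.394 hertz

99.22 hertz = 99.22 hertz
5.394 hertz = 5.394 hertz
8.928 kilohertz = 8928 hertz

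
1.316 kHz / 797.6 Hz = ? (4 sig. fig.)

(1.316 × 10³) / (797.6) = 0.0016499 × 10³

1.650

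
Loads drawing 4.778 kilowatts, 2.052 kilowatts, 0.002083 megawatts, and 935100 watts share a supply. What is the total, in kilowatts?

In kilowatts:
  4.778 kilowatts → 4.778
  2.052 kilowatts → 2.052
  0.002083 megawatts = 0.002083 × 10^3 kilowatts = 2.083
  935100 watts = 935100 × 10^-3 kilowatts = 935.1
Sum: 4.778 + 2.052 + 2.083 + 935.1 = 944.013

944.013 kilowatts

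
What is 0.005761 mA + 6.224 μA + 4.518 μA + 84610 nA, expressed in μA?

In μA:
  0.005761 mA = 0.005761 × 10³ μA = 5.761
  6.224 μA → 6.224
  4.518 μA → 4.518
  84610 nA = 84610 × 10⁻³ μA = 84.61
Sum: 5.761 + 6.224 + 4.518 + 84.61 = 101.113

101.113 μA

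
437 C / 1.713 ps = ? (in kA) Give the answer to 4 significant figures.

(437) / (1.713e-12) = 255.108e12 A

255100000000 kA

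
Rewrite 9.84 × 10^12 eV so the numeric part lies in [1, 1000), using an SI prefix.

= 9.84 × 10^12 eV; 10^12 is tera.

9.84 TeV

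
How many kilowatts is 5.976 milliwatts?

0.000005976 kilowatts

milli = 10⁻³, kilo = 10³; factor is 10⁻⁶.
5.976 × 10⁻⁶ = 0.000005976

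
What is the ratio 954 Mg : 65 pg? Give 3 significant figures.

(954 × 10⁶) / (65 × 10⁻¹²) = 14.68 × 10¹⁸

14700000000000000000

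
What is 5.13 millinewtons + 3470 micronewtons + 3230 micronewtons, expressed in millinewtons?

11.83 millinewtons

In millinewtons:
  5.13 millinewtons → 5.13
  3470 micronewtons = 3470 × 10⁻³ millinewtons = 3.47
  3230 micronewtons = 3230 × 10⁻³ millinewtons = 3.23
Sum: 5.13 + 3.47 + 3.23 = 11.83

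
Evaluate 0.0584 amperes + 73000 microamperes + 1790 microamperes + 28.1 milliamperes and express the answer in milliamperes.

161.29 milliamperes

In milliamperes:
  0.0584 amperes = 0.0584 × 10³ milliamperes = 58.4
  73000 microamperes = 73000 × 10⁻³ milliamperes = 73
  1790 microamperes = 1790 × 10⁻³ milliamperes = 1.79
  28.1 milliamperes → 28.1
Sum: 58.4 + 73 + 1.79 + 28.1 = 161.29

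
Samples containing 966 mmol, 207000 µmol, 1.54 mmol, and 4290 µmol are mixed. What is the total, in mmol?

1178.83 mmol

In mmol:
  966 mmol → 966
  207000 µmol = 207000 × 10⁻³ mmol = 207
  1.54 mmol → 1.54
  4290 µmol = 4290 × 10⁻³ mmol = 4.29
Sum: 966 + 207 + 1.54 + 4.29 = 1178.83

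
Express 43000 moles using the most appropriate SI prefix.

= 43 × 10^3 moles; 10^3 is kilo.

43 kilomoles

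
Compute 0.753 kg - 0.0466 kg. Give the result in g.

706.4 g

In g:
  0.753 kg = 0.753 × 10^3 g = 753
  0.0466 kg = 0.0466 × 10^3 g = 46.6
Difference: 753 - 46.6 = 706.4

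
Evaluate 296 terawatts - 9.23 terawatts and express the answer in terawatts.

286.77 terawatts

In terawatts:
  296 terawatts → 296
  9.23 terawatts → 9.23
Difference: 296 - 9.23 = 286.77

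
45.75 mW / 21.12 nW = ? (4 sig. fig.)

2166000

(45.75 × 10^-3) / (21.12 × 10^-9) = 2.1662 × 10^6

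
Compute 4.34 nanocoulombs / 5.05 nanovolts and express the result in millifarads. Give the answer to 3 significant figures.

859 millifarads

(4.34 × 10^-9) / (5.05 × 10^-9) = 0.85941 F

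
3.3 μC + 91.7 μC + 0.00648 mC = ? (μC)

In μC:
  3.3 μC → 3.3
  91.7 μC → 91.7
  0.00648 mC = 0.00648e3 μC = 6.48
Sum: 3.3 + 91.7 + 6.48 = 101.48

101.48 μC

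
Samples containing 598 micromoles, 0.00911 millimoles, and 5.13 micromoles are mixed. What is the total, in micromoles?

In micromoles:
  598 micromoles → 598
  0.00911 millimoles = 0.00911 × 10^3 micromoles = 9.11
  5.13 micromoles → 5.13
Sum: 598 + 9.11 + 5.13 = 612.24

612.24 micromoles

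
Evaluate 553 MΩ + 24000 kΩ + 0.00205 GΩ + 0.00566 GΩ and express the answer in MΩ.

In MΩ:
  553 MΩ → 553
  24000 kΩ = 24000 × 10⁻³ MΩ = 24
  0.00205 GΩ = 0.00205 × 10³ MΩ = 2.05
  0.00566 GΩ = 0.00566 × 10³ MΩ = 5.66
Sum: 553 + 24 + 2.05 + 5.66 = 584.71

584.71 MΩ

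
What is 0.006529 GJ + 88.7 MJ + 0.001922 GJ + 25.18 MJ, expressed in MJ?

122.331 MJ

In MJ:
  0.006529 GJ = 0.006529 × 10^3 MJ = 6.529
  88.7 MJ → 88.7
  0.001922 GJ = 0.001922 × 10^3 MJ = 1.922
  25.18 MJ → 25.18
Sum: 6.529 + 88.7 + 1.922 + 25.18 = 122.331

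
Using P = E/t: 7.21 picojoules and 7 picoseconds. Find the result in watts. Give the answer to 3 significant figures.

1.03 watts

(7.21 × 10⁻¹²) / (7 × 10⁻¹²) = 1.03 W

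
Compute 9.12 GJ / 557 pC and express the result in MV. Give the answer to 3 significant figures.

16400000000000 MV

(9.12 × 10^9) / (557 × 10^-12) = 0.016373 × 10^21 V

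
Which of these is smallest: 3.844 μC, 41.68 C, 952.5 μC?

3.844 μC = 0.000003844 C
41.68 C = 41.68 C
952.5 μC = 0.0009525 C

3.844 μC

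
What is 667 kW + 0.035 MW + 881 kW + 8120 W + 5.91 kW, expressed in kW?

In kW:
  667 kW → 667
  0.035 MW = 0.035 × 10^3 kW = 35
  881 kW → 881
  8120 W = 8120 × 10^-3 kW = 8.12
  5.91 kW → 5.91
Sum: 667 + 35 + 881 + 8.12 + 5.91 = 1597.03

1597.03 kW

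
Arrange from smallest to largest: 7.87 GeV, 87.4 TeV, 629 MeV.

629 MeV < 7.87 GeV < 87.4 TeV

7.87 GeV = 7870000000 eV
87.4 TeV = 87400000000000 eV
629 MeV = 629000000 eV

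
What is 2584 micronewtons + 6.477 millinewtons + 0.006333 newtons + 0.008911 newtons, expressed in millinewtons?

24.305 millinewtons

In millinewtons:
  2584 micronewtons = 2584 × 10^-3 millinewtons = 2.584
  6.477 millinewtons → 6.477
  0.006333 newtons = 0.006333 × 10^3 millinewtons = 6.333
  0.008911 newtons = 0.008911 × 10^3 millinewtons = 8.911
Sum: 2.584 + 6.477 + 6.333 + 8.911 = 24.305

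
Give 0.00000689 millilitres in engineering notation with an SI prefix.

6.89 nanolitres

= 6.89e-9 litres; 1e-9 is nano.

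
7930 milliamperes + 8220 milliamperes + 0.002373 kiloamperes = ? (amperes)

18.523 amperes

In amperes:
  7930 milliamperes = 7930 × 10^-3 amperes = 7.93
  8220 milliamperes = 8220 × 10^-3 amperes = 8.22
  0.002373 kiloamperes = 0.002373 × 10^3 amperes = 2.373
Sum: 7.93 + 8.22 + 2.373 = 18.523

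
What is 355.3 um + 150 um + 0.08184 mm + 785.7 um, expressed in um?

1372.84 um

In um:
  355.3 um → 355.3
  150 um → 150
  0.08184 mm = 0.08184e3 um = 81.84
  785.7 um → 785.7
Sum: 355.3 + 150 + 81.84 + 785.7 = 1372.84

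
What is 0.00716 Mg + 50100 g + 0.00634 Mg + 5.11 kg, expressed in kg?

68.71 kg

In kg:
  0.00716 Mg = 0.00716 × 10³ kg = 7.16
  50100 g = 50100 × 10⁻³ kg = 50.1
  0.00634 Mg = 0.00634 × 10³ kg = 6.34
  5.11 kg → 5.11
Sum: 7.16 + 50.1 + 6.34 + 5.11 = 68.71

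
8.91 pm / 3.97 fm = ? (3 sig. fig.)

2240

(8.91 × 10⁻¹²) / (3.97 × 10⁻¹⁵) = 2.244 × 10³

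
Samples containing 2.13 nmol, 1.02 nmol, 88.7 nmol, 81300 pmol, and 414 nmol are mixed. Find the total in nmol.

In nmol:
  2.13 nmol → 2.13
  1.02 nmol → 1.02
  88.7 nmol → 88.7
  81300 pmol = 81300e-3 nmol = 81.3
  414 nmol → 414
Sum: 2.13 + 1.02 + 88.7 + 81.3 + 414 = 587.15

587.15 nmol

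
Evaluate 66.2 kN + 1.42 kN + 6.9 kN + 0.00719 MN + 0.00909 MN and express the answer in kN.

In kN:
  66.2 kN → 66.2
  1.42 kN → 1.42
  6.9 kN → 6.9
  0.00719 MN = 0.00719 × 10³ kN = 7.19
  0.00909 MN = 0.00909 × 10³ kN = 9.09
Sum: 66.2 + 1.42 + 6.9 + 7.19 + 9.09 = 90.8

90.8 kN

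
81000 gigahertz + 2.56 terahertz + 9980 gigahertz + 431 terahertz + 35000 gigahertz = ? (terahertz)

559.54 terahertz

In terahertz:
  81000 gigahertz = 81000e-3 terahertz = 81
  2.56 terahertz → 2.56
  9980 gigahertz = 9980e-3 terahertz = 9.98
  431 terahertz → 431
  35000 gigahertz = 35000e-3 terahertz = 35
Sum: 81 + 2.56 + 9.98 + 431 + 35 = 559.54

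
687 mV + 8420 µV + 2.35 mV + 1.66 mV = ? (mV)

In mV:
  687 mV → 687
  8420 µV = 8420 × 10⁻³ mV = 8.42
  2.35 mV → 2.35
  1.66 mV → 1.66
Sum: 687 + 8.42 + 2.35 + 1.66 = 699.43

699.43 mV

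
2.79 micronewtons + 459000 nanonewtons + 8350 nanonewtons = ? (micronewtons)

In micronewtons:
  2.79 micronewtons → 2.79
  459000 nanonewtons = 459000 × 10⁻³ micronewtons = 459
  8350 nanonewtons = 8350 × 10⁻³ micronewtons = 8.35
Sum: 2.79 + 459 + 8.35 = 470.14

470.14 micronewtons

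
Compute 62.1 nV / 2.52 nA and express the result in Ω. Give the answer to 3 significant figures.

24.6 Ω

(62.1 × 10^-9) / (2.52 × 10^-9) = 24.643 Ω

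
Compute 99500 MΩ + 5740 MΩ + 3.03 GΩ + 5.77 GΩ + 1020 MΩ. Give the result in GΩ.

In GΩ:
  99500 MΩ = 99500 × 10⁻³ GΩ = 99.5
  5740 MΩ = 5740 × 10⁻³ GΩ = 5.74
  3.03 GΩ → 3.03
  5.77 GΩ → 5.77
  1020 MΩ = 1020 × 10⁻³ GΩ = 1.02
Sum: 99.5 + 5.74 + 3.03 + 5.77 + 1.02 = 115.06

115.06 GΩ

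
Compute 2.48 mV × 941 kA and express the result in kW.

2.48 × 10⁻³ × 941 × 10³ = 2333.68 W

2.33368 kW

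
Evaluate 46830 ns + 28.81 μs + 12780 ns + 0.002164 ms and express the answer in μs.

90.584 μs

In μs:
  46830 ns = 46830 × 10^-3 μs = 46.83
  28.81 μs → 28.81
  12780 ns = 12780 × 10^-3 μs = 12.78
  0.002164 ms = 0.002164 × 10^3 μs = 2.164
Sum: 46.83 + 28.81 + 12.78 + 2.164 = 90.584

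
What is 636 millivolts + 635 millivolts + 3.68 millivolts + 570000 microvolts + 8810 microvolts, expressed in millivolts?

1853.49 millivolts

In millivolts:
  636 millivolts → 636
  635 millivolts → 635
  3.68 millivolts → 3.68
  570000 microvolts = 570000 × 10⁻³ millivolts = 570
  8810 microvolts = 8810 × 10⁻³ millivolts = 8.81
Sum: 636 + 635 + 3.68 + 570 + 8.81 = 1853.49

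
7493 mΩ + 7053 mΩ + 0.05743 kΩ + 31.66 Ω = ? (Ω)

103.636 Ω

In Ω:
  7493 mΩ = 7493 × 10^-3 Ω = 7.493
  7053 mΩ = 7053 × 10^-3 Ω = 7.053
  0.05743 kΩ = 0.05743 × 10^3 Ω = 57.43
  31.66 Ω → 31.66
Sum: 7.493 + 7.053 + 57.43 + 31.66 = 103.636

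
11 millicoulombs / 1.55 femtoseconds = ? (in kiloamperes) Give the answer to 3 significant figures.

(11 × 10^-3) / (1.55 × 10^-15) = 7.0968 × 10^12 A

7100000000 kiloamperes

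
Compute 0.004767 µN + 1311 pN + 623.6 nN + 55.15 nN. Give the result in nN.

684.828 nN

In nN:
  0.004767 µN = 0.004767 × 10³ nN = 4.767
  1311 pN = 1311 × 10⁻³ nN = 1.311
  623.6 nN → 623.6
  55.15 nN → 55.15
Sum: 4.767 + 1.311 + 623.6 + 55.15 = 684.828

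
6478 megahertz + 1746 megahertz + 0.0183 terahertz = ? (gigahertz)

26.524 gigahertz

In gigahertz:
  6478 megahertz = 6478 × 10⁻³ gigahertz = 6.478
  1746 megahertz = 1746 × 10⁻³ gigahertz = 1.746
  0.0183 terahertz = 0.0183 × 10³ gigahertz = 18.3
Sum: 6.478 + 1.746 + 18.3 = 26.524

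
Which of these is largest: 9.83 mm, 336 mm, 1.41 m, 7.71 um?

9.83 mm = 0.00983 m
336 mm = 0.336 m
1.41 m = 1.41 m
7.71 um = 0.00000771 m

1.41 m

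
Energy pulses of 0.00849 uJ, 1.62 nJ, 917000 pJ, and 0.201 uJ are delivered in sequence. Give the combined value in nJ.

1128.11 nJ

In nJ:
  0.00849 uJ = 0.00849 × 10³ nJ = 8.49
  1.62 nJ → 1.62
  917000 pJ = 917000 × 10⁻³ nJ = 917
  0.201 uJ = 0.201 × 10³ nJ = 201
Sum: 8.49 + 1.62 + 917 + 201 = 1128.11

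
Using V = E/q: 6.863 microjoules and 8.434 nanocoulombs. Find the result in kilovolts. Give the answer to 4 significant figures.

(6.863 × 10^-6) / (8.434 × 10^-9) = 0.81373 × 10^3 V

0.8137 kilovolts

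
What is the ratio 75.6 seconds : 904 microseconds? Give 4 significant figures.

(75.6) / (904 × 10⁻⁶) = 0.083628 × 10⁶

83630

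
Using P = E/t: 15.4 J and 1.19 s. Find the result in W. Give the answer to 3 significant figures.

(15.4) / (1.19) = 12.941 W

12.9 W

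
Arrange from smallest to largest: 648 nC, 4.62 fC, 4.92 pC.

4.62 fC < 4.92 pC < 648 nC

648 nC = 0.000000648 C
4.62 fC = 0.00000000000000462 C
4.92 pC = 0.00000000000492 C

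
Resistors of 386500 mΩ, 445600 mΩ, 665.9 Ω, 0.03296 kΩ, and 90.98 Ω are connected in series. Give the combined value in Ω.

In Ω:
  386500 mΩ = 386500 × 10^-3 Ω = 386.5
  445600 mΩ = 445600 × 10^-3 Ω = 445.6
  665.9 Ω → 665.9
  0.03296 kΩ = 0.03296 × 10^3 Ω = 32.96
  90.98 Ω → 90.98
Sum: 386.5 + 445.6 + 665.9 + 32.96 + 90.98 = 1621.94

1621.94 Ω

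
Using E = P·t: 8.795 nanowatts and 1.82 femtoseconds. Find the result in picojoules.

0.0000000000160069 picojoules

8.795e-9 × 1.82e-15 = 16.0069e-24 J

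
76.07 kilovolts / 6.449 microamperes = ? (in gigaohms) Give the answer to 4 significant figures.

(76.07 × 10^3) / (6.449 × 10^-6) = 11.7956 × 10^9 Ω

11.80 gigaohms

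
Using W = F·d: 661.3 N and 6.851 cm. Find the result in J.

45.305663 J

661.3 × 6.851 × 10⁻² = 4530.5663 × 10⁻² J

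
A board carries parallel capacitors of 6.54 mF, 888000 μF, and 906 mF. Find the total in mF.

In mF:
  6.54 mF → 6.54
  888000 μF = 888000e-3 mF = 888
  906 mF → 906
Sum: 6.54 + 888 + 906 = 1800.54

1800.54 mF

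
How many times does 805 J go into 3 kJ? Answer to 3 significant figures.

3.73

(3e3) / (805) = 0.003727e3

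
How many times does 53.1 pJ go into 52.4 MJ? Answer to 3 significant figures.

987000000000000000

(52.4 × 10^6) / (53.1 × 10^-12) = 0.9868 × 10^18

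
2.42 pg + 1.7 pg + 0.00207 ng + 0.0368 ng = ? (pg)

In pg:
  2.42 pg → 2.42
  1.7 pg → 1.7
  0.00207 ng = 0.00207e3 pg = 2.07
  0.0368 ng = 0.0368e3 pg = 36.8
Sum: 2.42 + 1.7 + 2.07 + 36.8 = 42.99

42.99 pg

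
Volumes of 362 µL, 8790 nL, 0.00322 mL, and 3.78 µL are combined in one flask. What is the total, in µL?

In µL:
  362 µL → 362
  8790 nL = 8790 × 10⁻³ µL = 8.79
  0.00322 mL = 0.00322 × 10³ µL = 3.22
  3.78 µL → 3.78
Sum: 362 + 8.79 + 3.22 + 3.78 = 377.79

377.79 µL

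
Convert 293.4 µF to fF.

293400000000 fF

micro = 10⁻⁶, femto = 10⁻¹⁵; factor is 10⁹.
293.4 × 10⁹ = 293400000000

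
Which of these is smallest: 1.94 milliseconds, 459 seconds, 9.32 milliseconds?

1.94 milliseconds

1.94 milliseconds = 0.00194 seconds
459 seconds = 459 seconds
9.32 milliseconds = 0.00932 seconds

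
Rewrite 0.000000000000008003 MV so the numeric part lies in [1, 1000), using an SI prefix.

= 8.003 × 10^-9 V; 10^-9 is nano.

8.003 nV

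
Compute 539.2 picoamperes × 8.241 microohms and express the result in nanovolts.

539.2 × 10⁻¹² × 8.241 × 10⁻⁶ = 4443.5472 × 10⁻¹⁸ V

0.0000044435472 nanovolts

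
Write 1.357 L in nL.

(no prefix) = 10⁰, nano = 10⁻⁹; factor is 10⁹.
1.357 × 10⁹ = 1357000000

1357000000 nL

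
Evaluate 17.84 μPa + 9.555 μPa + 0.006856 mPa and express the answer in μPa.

34.251 μPa

In μPa:
  17.84 μPa → 17.84
  9.555 μPa → 9.555
  0.006856 mPa = 0.006856e3 μPa = 6.856
Sum: 17.84 + 9.555 + 6.856 = 34.251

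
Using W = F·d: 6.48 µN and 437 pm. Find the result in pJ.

0.00283176 pJ

6.48e-6 × 437e-12 = 2831.76e-18 J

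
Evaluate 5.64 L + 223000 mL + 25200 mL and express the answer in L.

In L:
  5.64 L → 5.64
  223000 mL = 223000 × 10⁻³ L = 223
  25200 mL = 25200 × 10⁻³ L = 25.2
Sum: 5.64 + 223 + 25.2 = 253.84

253.84 L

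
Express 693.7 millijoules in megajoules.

0.0000006937 megajoules

milli = 1e-3, mega = 1e6; factor is 1e-9.
693.7 × 1e-9 = 0.0000006937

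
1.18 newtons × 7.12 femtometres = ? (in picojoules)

0.0084016 picojoules

1.18 × 7.12 × 10^-15 = 8.4016 × 10^-15 J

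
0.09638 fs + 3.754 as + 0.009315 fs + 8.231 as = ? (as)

In as:
  0.09638 fs = 0.09638e3 as = 96.38
  3.754 as → 3.754
  0.009315 fs = 0.009315e3 as = 9.315
  8.231 as → 8.231
Sum: 96.38 + 3.754 + 9.315 + 8.231 = 117.68

117.68 as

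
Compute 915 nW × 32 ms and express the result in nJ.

915e-9 × 32e-3 = 29280e-12 J

29.28 nJ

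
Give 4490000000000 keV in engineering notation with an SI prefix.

4.49 PeV

= 4.49e15 eV; 1e15 is peta.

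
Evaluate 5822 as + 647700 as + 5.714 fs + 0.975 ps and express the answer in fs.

1634.236 fs

In fs:
  5822 as = 5822 × 10⁻³ fs = 5.822
  647700 as = 647700 × 10⁻³ fs = 647.7
  5.714 fs → 5.714
  0.975 ps = 0.975 × 10³ fs = 975
Sum: 5.822 + 647.7 + 5.714 + 975 = 1634.236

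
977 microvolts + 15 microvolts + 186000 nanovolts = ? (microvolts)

1178 microvolts

In microvolts:
  977 microvolts → 977
  15 microvolts → 15
  186000 nanovolts = 186000e-3 microvolts = 186
Sum: 977 + 15 + 186 = 1178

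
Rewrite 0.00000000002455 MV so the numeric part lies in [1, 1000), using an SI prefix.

24.55 uV

= 24.55 × 10^-6 V; 10^-6 is micro.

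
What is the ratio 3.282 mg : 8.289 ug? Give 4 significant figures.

(3.282e-3) / (8.289e-6) = 0.39595e3

395.9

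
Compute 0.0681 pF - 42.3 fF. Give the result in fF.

25.8 fF

In fF:
  0.0681 pF = 0.0681 × 10^3 fF = 68.1
  42.3 fF → 42.3
Difference: 68.1 - 42.3 = 25.8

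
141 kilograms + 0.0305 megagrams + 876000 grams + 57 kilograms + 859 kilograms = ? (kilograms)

In kilograms:
  141 kilograms → 141
  0.0305 megagrams = 0.0305 × 10³ kilograms = 30.5
  876000 grams = 876000 × 10⁻³ kilograms = 876
  57 kilograms → 57
  859 kilograms → 859
Sum: 141 + 30.5 + 876 + 57 + 859 = 1963.5

1963.5 kilograms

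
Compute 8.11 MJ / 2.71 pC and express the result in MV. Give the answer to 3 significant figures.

2990000000000 MV

(8.11 × 10^6) / (2.71 × 10^-12) = 2.9926 × 10^18 V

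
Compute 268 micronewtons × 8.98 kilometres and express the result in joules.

268e-6 × 8.98e3 = 2406.64e-3 J

2.40664 joules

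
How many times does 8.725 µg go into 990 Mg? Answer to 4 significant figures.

113500000000000

(990 × 10^6) / (8.725 × 10^-6) = 113.47 × 10^12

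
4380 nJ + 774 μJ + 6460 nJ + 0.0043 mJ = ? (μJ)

789.14 μJ

In μJ:
  4380 nJ = 4380e-3 μJ = 4.38
  774 μJ → 774
  6460 nJ = 6460e-3 μJ = 6.46
  0.0043 mJ = 0.0043e3 μJ = 4.3
Sum: 4.38 + 774 + 6.46 + 4.3 = 789.14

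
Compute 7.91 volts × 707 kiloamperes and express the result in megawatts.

7.91 × 707 × 10^3 = 5592.37 × 10^3 W

5.59237 megawatts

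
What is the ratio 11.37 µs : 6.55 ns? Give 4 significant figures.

(11.37 × 10⁻⁶) / (6.55 × 10⁻⁹) = 1.7359 × 10³

1736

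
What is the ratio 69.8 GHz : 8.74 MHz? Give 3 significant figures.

7990

(69.8e9) / (8.74e6) = 7.986e3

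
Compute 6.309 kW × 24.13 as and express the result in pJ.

0.15223617 pJ

6.309 × 10^3 × 24.13 × 10^-18 = 152.23617 × 10^-15 J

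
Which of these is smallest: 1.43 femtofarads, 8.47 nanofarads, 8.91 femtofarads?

1.43 femtofarads

1.43 femtofarads = 0.00000000000000143 farads
8.47 nanofarads = 0.00000000847 farads
8.91 femtofarads = 0.00000000000000891 farads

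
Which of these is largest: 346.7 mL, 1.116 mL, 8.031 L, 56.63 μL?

8.031 L

346.7 mL = 0.3467 L
1.116 mL = 0.001116 L
8.031 L = 8.031 L
56.63 μL = 0.00005663 L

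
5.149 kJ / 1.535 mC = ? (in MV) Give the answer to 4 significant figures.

(5.149e3) / (1.535e-3) = 3.3544e6 V

3.354 MV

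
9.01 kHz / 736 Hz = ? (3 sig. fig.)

(9.01 × 10³) / (736) = 0.01224 × 10³

12.2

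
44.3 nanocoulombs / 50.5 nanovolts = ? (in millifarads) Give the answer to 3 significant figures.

(44.3 × 10⁻⁹) / (50.5 × 10⁻⁹) = 0.87723 F

877 millifarads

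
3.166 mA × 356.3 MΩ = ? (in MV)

3.166 × 10^-3 × 356.3 × 10^6 = 1128.0458 × 10^3 V

1.1280458 MV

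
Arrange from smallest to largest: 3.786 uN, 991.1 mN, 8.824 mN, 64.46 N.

3.786 uN < 8.824 mN < 991.1 mN < 64.46 N

3.786 uN = 0.000003786 N
991.1 mN = 0.9911 N
8.824 mN = 0.008824 N
64.46 N = 64.46 N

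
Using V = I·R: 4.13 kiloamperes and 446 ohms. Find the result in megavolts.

4.13 × 10³ × 446 = 1841.98 × 10³ V

1.84198 megavolts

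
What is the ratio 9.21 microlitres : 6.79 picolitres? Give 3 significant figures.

1360000

(9.21 × 10^-6) / (6.79 × 10^-12) = 1.356 × 10^6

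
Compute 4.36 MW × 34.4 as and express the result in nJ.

4.36e6 × 34.4e-18 = 149.984e-12 J

0.149984 nJ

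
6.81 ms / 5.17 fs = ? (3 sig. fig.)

1320000000000

(6.81 × 10⁻³) / (5.17 × 10⁻¹⁵) = 1.317 × 10¹²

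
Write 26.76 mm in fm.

milli = 1e-3, femto = 1e-15; factor is 1e12.
26.76 × 1e12 = 26760000000000

26760000000000 fm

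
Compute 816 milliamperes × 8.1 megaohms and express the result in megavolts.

816e-3 × 8.1e6 = 6609.6e3 V

6.6096 megavolts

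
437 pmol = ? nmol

pico = 1e-12, nano = 1e-9; factor is 1e-3.
437 × 1e-3 = 0.437

0.437 nmol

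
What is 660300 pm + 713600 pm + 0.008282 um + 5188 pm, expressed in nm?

In nm:
  660300 pm = 660300 × 10⁻³ nm = 660.3
  713600 pm = 713600 × 10⁻³ nm = 713.6
  0.008282 um = 0.008282 × 10³ nm = 8.282
  5188 pm = 5188 × 10⁻³ nm = 5.188
Sum: 660.3 + 713.6 + 8.282 + 5.188 = 1387.37

1387.37 nm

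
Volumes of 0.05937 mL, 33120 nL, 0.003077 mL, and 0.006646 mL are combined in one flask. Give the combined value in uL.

In uL:
  0.05937 mL = 0.05937 × 10³ uL = 59.37
  33120 nL = 33120 × 10⁻³ uL = 33.12
  0.003077 mL = 0.003077 × 10³ uL = 3.077
  0.006646 mL = 0.006646 × 10³ uL = 6.646
Sum: 59.37 + 33.12 + 3.077 + 6.646 = 102.213

102.213 uL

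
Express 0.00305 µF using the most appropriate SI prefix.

3.05 nF

= 3.05e-9 F; 1e-9 is nano.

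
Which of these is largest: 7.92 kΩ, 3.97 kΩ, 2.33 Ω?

7.92 kΩ = 7920 Ω
3.97 kΩ = 3970 Ω
2.33 Ω = 2.33 Ω

7.92 kΩ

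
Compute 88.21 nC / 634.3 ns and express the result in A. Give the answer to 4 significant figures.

0.1391 A

(88.21 × 10^-9) / (634.3 × 10^-9) = 0.139067 A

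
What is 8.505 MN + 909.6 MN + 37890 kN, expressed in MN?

In MN:
  8.505 MN → 8.505
  909.6 MN → 909.6
  37890 kN = 37890e-3 MN = 37.89
Sum: 8.505 + 909.6 + 37.89 = 955.995

955.995 MN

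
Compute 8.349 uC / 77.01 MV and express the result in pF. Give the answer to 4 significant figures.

(8.349e-6) / (77.01e6) = 0.108414e-12 F

0.1084 pF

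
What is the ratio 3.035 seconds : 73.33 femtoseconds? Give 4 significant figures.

41390000000000

(3.035) / (73.33 × 10^-15) = 0.041388 × 10^15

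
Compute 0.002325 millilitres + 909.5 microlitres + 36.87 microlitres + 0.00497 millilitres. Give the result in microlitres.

In microlitres:
  0.002325 millilitres = 0.002325 × 10^3 microlitres = 2.325
  909.5 microlitres → 909.5
  36.87 microlitres → 36.87
  0.00497 millilitres = 0.00497 × 10^3 microlitres = 4.97
Sum: 2.325 + 909.5 + 36.87 + 4.97 = 953.665

953.665 microlitres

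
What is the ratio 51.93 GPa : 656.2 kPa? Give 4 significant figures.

79140

(51.93 × 10⁹) / (656.2 × 10³) = 0.079137 × 10⁶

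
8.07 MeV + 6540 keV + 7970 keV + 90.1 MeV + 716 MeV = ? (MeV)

828.68 MeV

In MeV:
  8.07 MeV → 8.07
  6540 keV = 6540 × 10⁻³ MeV = 6.54
  7970 keV = 7970 × 10⁻³ MeV = 7.97
  90.1 MeV → 90.1
  716 MeV → 716
Sum: 8.07 + 6.54 + 7.97 + 90.1 + 716 = 828.68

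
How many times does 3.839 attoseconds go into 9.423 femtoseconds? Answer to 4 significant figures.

(9.423 × 10⁻¹⁵) / (3.839 × 10⁻¹⁸) = 2.4545 × 10³

2455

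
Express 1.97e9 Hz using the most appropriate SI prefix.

1.97 GHz

= 1.97e9 Hz; 1e9 is giga.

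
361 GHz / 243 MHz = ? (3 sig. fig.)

1490

(361 × 10⁹) / (243 × 10⁶) = 1.486 × 10³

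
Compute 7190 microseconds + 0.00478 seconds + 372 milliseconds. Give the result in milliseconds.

383.97 milliseconds

In milliseconds:
  7190 microseconds = 7190e-3 milliseconds = 7.19
  0.00478 seconds = 0.00478e3 milliseconds = 4.78
  372 milliseconds → 372
Sum: 7.19 + 4.78 + 372 = 383.97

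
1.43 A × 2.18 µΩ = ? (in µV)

3.1174 µV

1.43 × 2.18e-6 = 3.1174e-6 V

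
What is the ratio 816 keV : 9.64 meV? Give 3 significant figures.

84600000

(816 × 10^3) / (9.64 × 10^-3) = 84.65 × 10^6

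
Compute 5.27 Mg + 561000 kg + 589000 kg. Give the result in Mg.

1155.27 Mg

In Mg:
  5.27 Mg → 5.27
  561000 kg = 561000 × 10⁻³ Mg = 561
  589000 kg = 589000 × 10⁻³ Mg = 589
Sum: 5.27 + 561 + 589 = 1155.27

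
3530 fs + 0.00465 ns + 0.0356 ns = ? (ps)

In ps:
  3530 fs = 3530e-3 ps = 3.53
  0.00465 ns = 0.00465e3 ps = 4.65
  0.0356 ns = 0.0356e3 ps = 35.6
Sum: 3.53 + 4.65 + 35.6 = 43.78

43.78 ps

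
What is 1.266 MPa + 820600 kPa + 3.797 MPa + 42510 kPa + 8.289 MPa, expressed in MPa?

In MPa:
  1.266 MPa → 1.266
  820600 kPa = 820600 × 10⁻³ MPa = 820.6
  3.797 MPa → 3.797
  42510 kPa = 42510 × 10⁻³ MPa = 42.51
  8.289 MPa → 8.289
Sum: 1.266 + 820.6 + 3.797 + 42.51 + 8.289 = 876.462

876.462 MPa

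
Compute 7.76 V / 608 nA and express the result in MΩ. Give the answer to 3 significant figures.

(7.76) / (608 × 10⁻⁹) = 0.012763 × 10⁹ Ω

12.8 MΩ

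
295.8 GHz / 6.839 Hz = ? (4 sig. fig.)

43250000000

(295.8 × 10⁹) / (6.839) = 43.252 × 10⁹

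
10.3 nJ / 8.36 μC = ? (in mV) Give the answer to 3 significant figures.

1.23 mV

(10.3e-9) / (8.36e-6) = 1.2321e-3 V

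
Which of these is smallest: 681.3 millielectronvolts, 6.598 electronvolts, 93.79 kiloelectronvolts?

681.3 millielectronvolts = 0.6813 electronvolts
6.598 electronvolts = 6.598 electronvolts
93.79 kiloelectronvolts = 93790 electronvolts

681.3 millielectronvolts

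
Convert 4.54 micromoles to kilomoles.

micro = 1e-6, kilo = 1e3; factor is 1e-9.
4.54 × 1e-9 = 0.00000000454

0.00000000454 kilomoles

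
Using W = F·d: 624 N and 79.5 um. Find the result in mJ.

49.608 mJ

624 × 79.5e-6 = 49608e-6 J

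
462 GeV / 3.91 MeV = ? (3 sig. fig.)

118000

(462 × 10⁹) / (3.91 × 10⁶) = 118.2 × 10³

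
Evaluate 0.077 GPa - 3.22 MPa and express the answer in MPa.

In MPa:
  0.077 GPa = 0.077e3 MPa = 77
  3.22 MPa → 3.22
Difference: 77 - 3.22 = 73.78

73.78 MPa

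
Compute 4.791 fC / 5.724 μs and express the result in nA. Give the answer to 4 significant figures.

0.8370 nA

(4.791 × 10⁻¹⁵) / (5.724 × 10⁻⁶) = 0.837002 × 10⁻⁹ A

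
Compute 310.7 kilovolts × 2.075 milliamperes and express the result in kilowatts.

0.6447025 kilowatts

310.7 × 10³ × 2.075 × 10⁻³ = 644.7025 W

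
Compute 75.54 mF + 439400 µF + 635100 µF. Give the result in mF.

1150.04 mF

In mF:
  75.54 mF → 75.54
  439400 µF = 439400 × 10⁻³ mF = 439.4
  635100 µF = 635100 × 10⁻³ mF = 635.1
Sum: 75.54 + 439.4 + 635.1 = 1150.04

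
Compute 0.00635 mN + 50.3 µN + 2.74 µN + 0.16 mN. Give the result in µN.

219.39 µN

In µN:
  0.00635 mN = 0.00635 × 10³ µN = 6.35
  50.3 µN → 50.3
  2.74 µN → 2.74
  0.16 mN = 0.16 × 10³ µN = 160
Sum: 6.35 + 50.3 + 2.74 + 160 = 219.39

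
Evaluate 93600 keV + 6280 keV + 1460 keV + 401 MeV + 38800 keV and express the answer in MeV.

In MeV:
  93600 keV = 93600 × 10⁻³ MeV = 93.6
  6280 keV = 6280 × 10⁻³ MeV = 6.28
  1460 keV = 1460 × 10⁻³ MeV = 1.46
  401 MeV → 401
  38800 keV = 38800 × 10⁻³ MeV = 38.8
Sum: 93.6 + 6.28 + 1.46 + 401 + 38.8 = 541.14

541.14 MeV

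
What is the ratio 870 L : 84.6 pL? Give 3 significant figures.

10300000000000

(870) / (84.6 × 10^-12) = 10.28 × 10^12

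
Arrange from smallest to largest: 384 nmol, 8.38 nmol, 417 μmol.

8.38 nmol < 384 nmol < 417 μmol

384 nmol = 0.000000384 mol
8.38 nmol = 0.00000000838 mol
417 μmol = 0.000417 mol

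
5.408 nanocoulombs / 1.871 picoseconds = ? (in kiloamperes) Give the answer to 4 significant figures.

(5.408e-9) / (1.871e-12) = 2.89043e3 A

2.890 kiloamperes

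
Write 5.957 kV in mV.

kilo = 10³, milli = 10⁻³; factor is 10⁶.
5.957 × 10⁶ = 5957000

5957000 mV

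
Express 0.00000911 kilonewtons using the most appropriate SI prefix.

9.11 millinewtons

= 9.11 × 10^-3 newtons; 10^-3 is milli.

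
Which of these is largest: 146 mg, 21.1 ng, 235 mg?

235 mg

146 mg = 0.146 g
21.1 ng = 0.0000000211 g
235 mg = 0.235 g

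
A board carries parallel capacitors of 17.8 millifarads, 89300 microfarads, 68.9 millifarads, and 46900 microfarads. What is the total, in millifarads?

222.9 millifarads

In millifarads:
  17.8 millifarads → 17.8
  89300 microfarads = 89300 × 10^-3 millifarads = 89.3
  68.9 millifarads → 68.9
  46900 microfarads = 46900 × 10^-3 millifarads = 46.9
Sum: 17.8 + 89.3 + 68.9 + 46.9 = 222.9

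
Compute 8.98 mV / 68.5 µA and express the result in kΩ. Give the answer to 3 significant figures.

(8.98e-3) / (68.5e-6) = 0.13109e3 Ω

0.131 kΩ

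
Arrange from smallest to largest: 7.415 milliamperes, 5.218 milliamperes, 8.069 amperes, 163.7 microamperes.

7.415 milliamperes = 0.007415 amperes
5.218 milliamperes = 0.005218 amperes
8.069 amperes = 8.069 amperes
163.7 microamperes = 0.0001637 amperes

163.7 microamperes < 5.218 milliamperes < 7.415 milliamperes < 8.069 amperes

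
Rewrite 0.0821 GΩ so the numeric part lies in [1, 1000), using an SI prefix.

= 82.1 × 10⁶ Ω; 10⁶ is mega.

82.1 MΩ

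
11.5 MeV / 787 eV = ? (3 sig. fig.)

(11.5e6) / (787) = 0.01461e6

14600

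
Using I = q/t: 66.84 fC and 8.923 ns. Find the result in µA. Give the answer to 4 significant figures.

(66.84 × 10^-15) / (8.923 × 10^-9) = 7.49075 × 10^-6 A

7.491 µA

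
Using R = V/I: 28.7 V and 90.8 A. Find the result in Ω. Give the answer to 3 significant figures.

(28.7) / (90.8) = 0.31608 Ω

0.316 Ω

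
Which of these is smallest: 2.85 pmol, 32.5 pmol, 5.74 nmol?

2.85 pmol

2.85 pmol = 0.00000000000285 mol
32.5 pmol = 0.0000000000325 mol
5.74 nmol = 0.00000000574 mol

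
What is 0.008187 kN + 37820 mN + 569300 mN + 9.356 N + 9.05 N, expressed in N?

In N:
  0.008187 kN = 0.008187 × 10^3 N = 8.187
  37820 mN = 37820 × 10^-3 N = 37.82
  569300 mN = 569300 × 10^-3 N = 569.3
  9.356 N → 9.356
  9.05 N → 9.05
Sum: 8.187 + 37.82 + 569.3 + 9.356 + 9.05 = 633.713

633.713 N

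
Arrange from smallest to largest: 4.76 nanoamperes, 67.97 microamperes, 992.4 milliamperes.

4.76 nanoamperes = 0.00000000476 amperes
67.97 microamperes = 0.00006797 amperes
992.4 milliamperes = 0.9924 amperes

4.76 nanoamperes < 67.97 microamperes < 992.4 milliamperes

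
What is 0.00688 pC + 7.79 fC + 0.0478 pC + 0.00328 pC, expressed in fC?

In fC:
  0.00688 pC = 0.00688 × 10^3 fC = 6.88
  7.79 fC → 7.79
  0.0478 pC = 0.0478 × 10^3 fC = 47.8
  0.00328 pC = 0.00328 × 10^3 fC = 3.28
Sum: 6.88 + 7.79 + 47.8 + 3.28 = 65.75

65.75 fC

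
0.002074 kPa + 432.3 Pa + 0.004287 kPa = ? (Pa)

438.661 Pa

In Pa:
  0.002074 kPa = 0.002074 × 10^3 Pa = 2.074
  432.3 Pa → 432.3
  0.004287 kPa = 0.004287 × 10^3 Pa = 4.287
Sum: 2.074 + 432.3 + 4.287 = 438.661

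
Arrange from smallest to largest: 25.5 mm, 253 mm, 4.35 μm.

25.5 mm = 0.0255 m
253 mm = 0.253 m
4.35 μm = 0.00000435 m

4.35 μm < 25.5 mm < 253 mm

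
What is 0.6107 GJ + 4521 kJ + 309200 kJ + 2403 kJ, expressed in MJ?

926.824 MJ

In MJ:
  0.6107 GJ = 0.6107e3 MJ = 610.7
  4521 kJ = 4521e-3 MJ = 4.521
  309200 kJ = 309200e-3 MJ = 309.2
  2403 kJ = 2403e-3 MJ = 2.403
Sum: 610.7 + 4.521 + 309.2 + 2.403 = 926.824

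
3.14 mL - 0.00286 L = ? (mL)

0.28 mL

In mL:
  3.14 mL → 3.14
  0.00286 L = 0.00286 × 10^3 mL = 2.86
Difference: 3.14 - 2.86 = 0.28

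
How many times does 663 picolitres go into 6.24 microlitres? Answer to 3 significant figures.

9410

(6.24e-6) / (663e-12) = 0.009412e6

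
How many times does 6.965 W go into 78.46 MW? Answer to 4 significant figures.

11260000

(78.46 × 10^6) / (6.965) = 11.265 × 10^6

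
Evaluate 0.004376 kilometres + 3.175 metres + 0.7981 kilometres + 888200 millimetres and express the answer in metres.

1693.851 metres

In metres:
  0.004376 kilometres = 0.004376 × 10³ metres = 4.376
  3.175 metres → 3.175
  0.7981 kilometres = 0.7981 × 10³ metres = 798.1
  888200 millimetres = 888200 × 10⁻³ metres = 888.2
Sum: 4.376 + 3.175 + 798.1 + 888.2 = 1693.851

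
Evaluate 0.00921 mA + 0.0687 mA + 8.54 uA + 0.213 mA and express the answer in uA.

299.45 uA

In uA:
  0.00921 mA = 0.00921 × 10³ uA = 9.21
  0.0687 mA = 0.0687 × 10³ uA = 68.7
  8.54 uA → 8.54
  0.213 mA = 0.213 × 10³ uA = 213
Sum: 9.21 + 68.7 + 8.54 + 213 = 299.45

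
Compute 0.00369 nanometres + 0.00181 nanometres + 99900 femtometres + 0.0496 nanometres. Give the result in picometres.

In picometres:
  0.00369 nanometres = 0.00369 × 10³ picometres = 3.69
  0.00181 nanometres = 0.00181 × 10³ picometres = 1.81
  99900 femtometres = 99900 × 10⁻³ picometres = 99.9
  0.0496 nanometres = 0.0496 × 10³ picometres = 49.6
Sum: 3.69 + 1.81 + 99.9 + 49.6 = 155

155 picometres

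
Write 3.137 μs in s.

0.000003137 s

micro = 1e-6, (no prefix) = 1e0; factor is 1e-6.
3.137 × 1e-6 = 0.000003137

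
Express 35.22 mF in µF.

milli = 10^-3, micro = 10^-6; factor is 10^3.
35.22 × 10^3 = 35220

35220 µF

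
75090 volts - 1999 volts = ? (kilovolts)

73.091 kilovolts

In kilovolts:
  75090 volts = 75090 × 10⁻³ kilovolts = 75.09
  1999 volts = 1999 × 10⁻³ kilovolts = 1.999
Difference: 75.09 - 1.999 = 73.091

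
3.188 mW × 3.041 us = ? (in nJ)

3.188 × 10⁻³ × 3.041 × 10⁻⁶ = 9.694708 × 10⁻⁹ J

9.694708 nJ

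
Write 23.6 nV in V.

nano = 1e-9, (no prefix) = 1e0; factor is 1e-9.
23.6 × 1e-9 = 0.0000000236

0.0000000236 V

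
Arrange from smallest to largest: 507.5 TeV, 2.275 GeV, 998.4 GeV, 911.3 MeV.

911.3 MeV < 2.275 GeV < 998.4 GeV < 507.5 TeV

507.5 TeV = 507500000000000 eV
2.275 GeV = 2275000000 eV
998.4 GeV = 998400000000 eV
911.3 MeV = 911300000 eV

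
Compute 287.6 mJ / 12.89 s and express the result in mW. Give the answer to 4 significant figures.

(287.6e-3) / (12.89) = 22.3119e-3 W

22.31 mW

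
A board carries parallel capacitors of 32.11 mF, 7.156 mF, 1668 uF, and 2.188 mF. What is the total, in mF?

In mF:
  32.11 mF → 32.11
  7.156 mF → 7.156
  1668 uF = 1668 × 10⁻³ mF = 1.668
  2.188 mF → 2.188
Sum: 32.11 + 7.156 + 1.668 + 2.188 = 43.122

43.122 mF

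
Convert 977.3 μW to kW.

0.0000009773 kW

micro = 1e-6, kilo = 1e3; factor is 1e-9.
977.3 × 1e-9 = 0.0000009773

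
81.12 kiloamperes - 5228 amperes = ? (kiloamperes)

75.892 kiloamperes

In kiloamperes:
  81.12 kiloamperes → 81.12
  5228 amperes = 5228 × 10⁻³ kiloamperes = 5.228
Difference: 81.12 - 5.228 = 75.892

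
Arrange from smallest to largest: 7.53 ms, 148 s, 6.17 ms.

6.17 ms < 7.53 ms < 148 s

7.53 ms = 0.00753 s
148 s = 148 s
6.17 ms = 0.00617 s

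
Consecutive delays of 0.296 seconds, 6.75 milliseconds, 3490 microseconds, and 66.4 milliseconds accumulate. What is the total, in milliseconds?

In milliseconds:
  0.296 seconds = 0.296e3 milliseconds = 296
  6.75 milliseconds → 6.75
  3490 microseconds = 3490e-3 milliseconds = 3.49
  66.4 milliseconds → 66.4
Sum: 296 + 6.75 + 3.49 + 66.4 = 372.64

372.64 milliseconds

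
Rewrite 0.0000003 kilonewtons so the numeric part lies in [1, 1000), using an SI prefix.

= 300 × 10^-6 newtons; 10^-6 is micro.

300 micronewtons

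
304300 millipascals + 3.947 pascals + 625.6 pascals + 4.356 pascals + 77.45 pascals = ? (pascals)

1015.653 pascals

In pascals:
  304300 millipascals = 304300e-3 pascals = 304.3
  3.947 pascals → 3.947
  625.6 pascals → 625.6
  4.356 pascals → 4.356
  77.45 pascals → 77.45
Sum: 304.3 + 3.947 + 625.6 + 4.356 + 77.45 = 1015.653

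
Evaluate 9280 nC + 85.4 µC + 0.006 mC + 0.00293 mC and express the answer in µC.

103.61 µC

In µC:
  9280 nC = 9280e-3 µC = 9.28
  85.4 µC → 85.4
  0.006 mC = 0.006e3 µC = 6
  0.00293 mC = 0.00293e3 µC = 2.93
Sum: 9.28 + 85.4 + 6 + 2.93 = 103.61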